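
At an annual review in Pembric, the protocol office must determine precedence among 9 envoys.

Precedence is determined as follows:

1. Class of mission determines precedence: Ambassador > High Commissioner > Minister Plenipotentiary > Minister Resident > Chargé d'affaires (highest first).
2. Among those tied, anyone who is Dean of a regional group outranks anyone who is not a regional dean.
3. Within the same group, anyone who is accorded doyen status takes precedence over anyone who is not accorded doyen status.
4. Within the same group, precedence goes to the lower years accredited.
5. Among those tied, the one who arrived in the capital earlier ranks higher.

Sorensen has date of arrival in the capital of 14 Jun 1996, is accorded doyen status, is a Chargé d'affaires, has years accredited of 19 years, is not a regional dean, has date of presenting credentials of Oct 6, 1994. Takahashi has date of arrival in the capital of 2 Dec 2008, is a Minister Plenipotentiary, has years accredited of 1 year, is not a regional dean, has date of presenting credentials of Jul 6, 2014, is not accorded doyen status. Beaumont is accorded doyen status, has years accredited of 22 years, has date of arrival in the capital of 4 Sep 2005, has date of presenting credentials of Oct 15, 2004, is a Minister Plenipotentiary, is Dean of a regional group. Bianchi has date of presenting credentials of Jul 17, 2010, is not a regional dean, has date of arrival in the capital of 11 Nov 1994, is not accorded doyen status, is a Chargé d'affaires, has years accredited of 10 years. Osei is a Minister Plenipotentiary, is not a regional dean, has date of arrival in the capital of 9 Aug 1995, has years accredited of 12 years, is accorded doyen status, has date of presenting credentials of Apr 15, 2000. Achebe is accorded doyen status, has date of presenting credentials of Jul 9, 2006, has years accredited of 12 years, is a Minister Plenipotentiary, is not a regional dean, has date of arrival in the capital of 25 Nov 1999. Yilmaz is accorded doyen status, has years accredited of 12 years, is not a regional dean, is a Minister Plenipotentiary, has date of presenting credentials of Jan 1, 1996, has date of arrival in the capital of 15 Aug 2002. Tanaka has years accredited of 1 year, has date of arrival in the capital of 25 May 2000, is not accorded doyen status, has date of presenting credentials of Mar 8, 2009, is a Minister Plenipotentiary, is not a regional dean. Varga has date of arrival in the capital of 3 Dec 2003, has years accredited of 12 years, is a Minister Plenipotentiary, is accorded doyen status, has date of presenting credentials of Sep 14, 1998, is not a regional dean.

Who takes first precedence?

Beaumont

By class of mission: Beaumont, Osei, Achebe, Yilmaz, Varga, Tanaka and Takahashi (Minister Plenipotentiary); then Sorensen and Bianchi (Chargé d'affaires).
Among Beaumont, Osei, Achebe, Yilmaz, Varga, Tanaka and Takahashi, Dean of a regional group before not a regional dean: Beaumont (Dean of a regional group) before Osei, Achebe, Yilmaz, Varga, Tanaka and Takahashi (not a regional dean).
Among Osei, Achebe, Yilmaz, Varga, Tanaka and Takahashi, accorded doyen status before not accorded doyen status: Osei, Achebe, Yilmaz and Varga (accorded doyen status) before Tanaka and Takahashi (not accorded doyen status).
Osei, Achebe, Yilmaz and Varga all have years accredited 12 years, so the next rule applies.
Among Osei, Achebe, Yilmaz and Varga, by date of arrival in the capital (earlier first): Osei (9 Aug 1995) before Achebe (25 Nov 1999) before Yilmaz (15 Aug 2002) before Varga (3 Dec 2003).
Tanaka and Takahashi both have years accredited 1 year, so the next rule applies.
Among Tanaka and Takahashi, by date of arrival in the capital (earlier first): Tanaka (25 May 2000) before Takahashi (2 Dec 2008).
Sorensen and Bianchi are each not a regional dean, so the next rule applies.
Among Sorensen and Bianchi, accorded doyen status before not accorded doyen status: Sorensen (accorded doyen status) before Bianchi (not accorded doyen status).
Order: Beaumont, Osei, Achebe, Yilmaz, Varga, Tanaka, Takahashi, Sorensen, Bianchi.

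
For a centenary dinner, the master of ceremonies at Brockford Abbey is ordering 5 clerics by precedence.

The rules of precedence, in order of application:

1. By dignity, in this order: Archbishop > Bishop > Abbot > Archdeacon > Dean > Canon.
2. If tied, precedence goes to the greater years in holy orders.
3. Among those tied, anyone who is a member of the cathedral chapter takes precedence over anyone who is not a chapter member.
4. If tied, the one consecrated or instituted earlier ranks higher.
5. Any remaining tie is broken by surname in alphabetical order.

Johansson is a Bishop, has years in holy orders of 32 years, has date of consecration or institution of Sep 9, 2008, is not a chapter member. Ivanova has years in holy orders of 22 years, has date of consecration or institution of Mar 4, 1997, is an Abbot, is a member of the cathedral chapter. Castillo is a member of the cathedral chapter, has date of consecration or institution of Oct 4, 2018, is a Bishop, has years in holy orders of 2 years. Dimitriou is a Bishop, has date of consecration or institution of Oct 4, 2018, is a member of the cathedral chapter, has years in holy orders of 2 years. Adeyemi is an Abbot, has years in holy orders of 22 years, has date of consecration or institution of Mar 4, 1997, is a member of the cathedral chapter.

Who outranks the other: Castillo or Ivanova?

Castillo

By dignity: Johansson, Castillo and Dimitriou (Bishop); then Adeyemi and Ivanova (Abbot).
Among Johansson, Castillo and Dimitriou, by years in holy orders (higher first): Johansson (32 years) before Castillo and Dimitriou (2 years).
Castillo and Dimitriou are each a member of the cathedral chapter, so the next rule applies.
Castillo and Dimitriou both have date of consecration or institution Oct 4, 2018, so the next rule applies.
Among Castillo and Dimitriou, alphabetically by surname: Castillo before Dimitriou.
Adeyemi and Ivanova both have years in holy orders 22 years, so the next rule applies.
Adeyemi and Ivanova are each a member of the cathedral chapter, so the next rule applies.
Adeyemi and Ivanova both have date of consecration or institution Mar 4, 1997, so the next rule applies.
Among Adeyemi and Ivanova, alphabetically by surname: Adeyemi before Ivanova.
So Castillo takes precedence.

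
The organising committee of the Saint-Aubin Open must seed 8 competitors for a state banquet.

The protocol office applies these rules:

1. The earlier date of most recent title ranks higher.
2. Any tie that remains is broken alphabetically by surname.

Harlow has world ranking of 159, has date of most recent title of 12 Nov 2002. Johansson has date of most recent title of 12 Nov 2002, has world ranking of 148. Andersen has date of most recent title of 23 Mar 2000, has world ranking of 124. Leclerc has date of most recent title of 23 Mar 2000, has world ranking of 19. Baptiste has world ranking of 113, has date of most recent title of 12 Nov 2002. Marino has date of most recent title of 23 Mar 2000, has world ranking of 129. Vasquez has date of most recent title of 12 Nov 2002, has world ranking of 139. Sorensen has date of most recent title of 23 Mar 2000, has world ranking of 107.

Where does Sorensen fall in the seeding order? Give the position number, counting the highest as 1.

4

By date of most recent title (earlier first): Andersen, Leclerc, Marino and Sorensen (each 23 Mar 2000); then Baptiste, Harlow, Johansson and Vasquez (each 12 Nov 2002).
Among Andersen, Leclerc, Marino and Sorensen, alphabetically by surname: Andersen before Leclerc before Marino before Sorensen.
Among Baptiste, Harlow, Johansson and Vasquez, alphabetically by surname: Baptiste before Harlow before Johansson before Vasquez.
Order: Andersen, Leclerc, Marino, Sorensen, Baptiste, Harlow, Johansson, Vasquez. So position 4.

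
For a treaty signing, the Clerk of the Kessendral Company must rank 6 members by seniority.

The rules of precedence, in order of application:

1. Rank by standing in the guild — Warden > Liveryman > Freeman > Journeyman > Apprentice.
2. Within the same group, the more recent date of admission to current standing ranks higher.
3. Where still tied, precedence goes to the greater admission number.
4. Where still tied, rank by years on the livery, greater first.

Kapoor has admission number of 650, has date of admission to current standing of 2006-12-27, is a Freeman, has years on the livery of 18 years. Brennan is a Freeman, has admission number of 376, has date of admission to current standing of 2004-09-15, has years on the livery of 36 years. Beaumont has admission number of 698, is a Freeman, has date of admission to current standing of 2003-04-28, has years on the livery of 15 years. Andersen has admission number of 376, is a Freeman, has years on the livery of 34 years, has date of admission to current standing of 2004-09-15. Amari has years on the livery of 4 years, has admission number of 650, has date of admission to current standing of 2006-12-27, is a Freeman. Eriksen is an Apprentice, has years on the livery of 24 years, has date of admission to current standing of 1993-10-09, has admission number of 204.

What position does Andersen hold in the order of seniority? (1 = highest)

4

By standing in the guild: Kapoor, Amari, Brennan, Andersen and Beaumont (Freeman); then Eriksen (Apprentice).
Among Kapoor, Amari, Brennan, Andersen and Beaumont, by date of admission to current standing (later first): Kapoor and Amari (2006-12-27) before Brennan and Andersen (2004-09-15) before Beaumont (2003-04-28).
Kapoor and Amari both have admission number 650, so the next rule applies.
Among Kapoor and Amari, by years on the livery (higher first): Kapoor (18 years) before Amari (4 years).
Brennan and Andersen both have admission number 376, so the next rule applies.
Among Brennan and Andersen, by years on the livery (higher first): Brennan (36 years) before Andersen (34 years).
Order: Kapoor, Amari, Brennan, Andersen, Beaumont, Eriksen. So position 4.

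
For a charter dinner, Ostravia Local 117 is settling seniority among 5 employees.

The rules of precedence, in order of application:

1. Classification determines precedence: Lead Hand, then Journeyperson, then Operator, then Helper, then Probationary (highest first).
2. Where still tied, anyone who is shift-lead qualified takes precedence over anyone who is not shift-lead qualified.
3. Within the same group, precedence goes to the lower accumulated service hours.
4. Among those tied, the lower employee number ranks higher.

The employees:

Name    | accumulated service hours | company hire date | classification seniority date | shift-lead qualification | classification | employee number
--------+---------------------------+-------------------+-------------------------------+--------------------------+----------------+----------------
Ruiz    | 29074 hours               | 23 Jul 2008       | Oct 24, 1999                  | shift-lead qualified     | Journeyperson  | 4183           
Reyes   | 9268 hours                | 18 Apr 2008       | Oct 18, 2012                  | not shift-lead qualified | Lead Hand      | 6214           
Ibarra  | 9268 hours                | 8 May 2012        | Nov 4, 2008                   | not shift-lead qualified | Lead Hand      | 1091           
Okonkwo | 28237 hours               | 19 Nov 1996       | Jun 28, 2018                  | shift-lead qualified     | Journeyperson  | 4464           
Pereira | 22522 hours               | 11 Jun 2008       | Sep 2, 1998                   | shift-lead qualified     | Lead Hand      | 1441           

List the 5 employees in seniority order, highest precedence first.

Pereira, Ibarra, Reyes, Okonkwo, Ruiz

By classification: Pereira, Ibarra and Reyes (Lead Hand); then Okonkwo and Ruiz (Journeyperson).
Among Pereira, Ibarra and Reyes, shift-lead qualified before not shift-lead qualified: Pereira (shift-lead qualified) before Ibarra and Reyes (not shift-lead qualified).
Ibarra and Reyes both have accumulated service hours 9268 hours, so the next rule applies.
Among Ibarra and Reyes, by employee number (lower first): Ibarra (1091) before Reyes (6214).
Okonkwo and Ruiz are each shift-lead qualified, so the next rule applies.
Among Okonkwo and Ruiz, by accumulated service hours (lower first): Okonkwo (28237 hours) before Ruiz (29074 hours).
Full order: Pereira, Ibarra, Reyes, Okonkwo, Ruiz.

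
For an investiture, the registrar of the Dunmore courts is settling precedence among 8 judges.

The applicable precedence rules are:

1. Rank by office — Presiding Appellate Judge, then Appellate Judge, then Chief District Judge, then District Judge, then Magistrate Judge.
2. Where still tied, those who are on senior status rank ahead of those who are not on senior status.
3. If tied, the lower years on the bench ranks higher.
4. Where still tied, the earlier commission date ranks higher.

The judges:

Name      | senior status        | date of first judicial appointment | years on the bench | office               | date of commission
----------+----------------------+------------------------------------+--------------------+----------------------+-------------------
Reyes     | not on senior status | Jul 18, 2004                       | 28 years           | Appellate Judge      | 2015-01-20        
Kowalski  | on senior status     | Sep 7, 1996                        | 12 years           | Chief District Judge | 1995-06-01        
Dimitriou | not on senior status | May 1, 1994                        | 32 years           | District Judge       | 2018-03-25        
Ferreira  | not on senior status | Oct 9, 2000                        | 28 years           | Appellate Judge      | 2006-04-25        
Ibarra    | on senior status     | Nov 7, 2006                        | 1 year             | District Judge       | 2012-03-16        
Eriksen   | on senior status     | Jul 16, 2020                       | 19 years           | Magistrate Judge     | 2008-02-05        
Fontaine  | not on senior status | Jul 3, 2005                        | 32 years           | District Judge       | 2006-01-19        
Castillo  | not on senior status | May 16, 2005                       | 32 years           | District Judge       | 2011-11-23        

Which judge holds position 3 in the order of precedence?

By office: Ferreira and Reyes (Appellate Judge); then Kowalski (Chief District Judge); then Ibarra, Fontaine, Castillo and Dimitriou (District Judge); then Eriksen (Magistrate Judge).
Ferreira and Reyes are each not on senior status, so the next rule applies.
Ferreira and Reyes both have years on the bench 28 years, so the next rule applies.
Among Ferreira and Reyes, by date of commission (earlier first): Ferreira (2006-04-25) before Reyes (2015-01-20).
Among Ibarra, Fontaine, Castillo and Dimitriou, on senior status before not on senior status: Ibarra (on senior status) before Fontaine, Castillo and Dimitriou (not on senior status).
Fontaine, Castillo and Dimitriou all have years on the bench 32 years, so the next rule applies.
Among Fontaine, Castillo and Dimitriou, by date of commission (earlier first): Fontaine (2006-01-19) before Castillo (2011-11-23) before Dimitriou (2018-03-25).
Order: Ferreira, Reyes, Kowalski, Ibarra, Fontaine, Castillo, Dimitriou, Eriksen.

Kowalski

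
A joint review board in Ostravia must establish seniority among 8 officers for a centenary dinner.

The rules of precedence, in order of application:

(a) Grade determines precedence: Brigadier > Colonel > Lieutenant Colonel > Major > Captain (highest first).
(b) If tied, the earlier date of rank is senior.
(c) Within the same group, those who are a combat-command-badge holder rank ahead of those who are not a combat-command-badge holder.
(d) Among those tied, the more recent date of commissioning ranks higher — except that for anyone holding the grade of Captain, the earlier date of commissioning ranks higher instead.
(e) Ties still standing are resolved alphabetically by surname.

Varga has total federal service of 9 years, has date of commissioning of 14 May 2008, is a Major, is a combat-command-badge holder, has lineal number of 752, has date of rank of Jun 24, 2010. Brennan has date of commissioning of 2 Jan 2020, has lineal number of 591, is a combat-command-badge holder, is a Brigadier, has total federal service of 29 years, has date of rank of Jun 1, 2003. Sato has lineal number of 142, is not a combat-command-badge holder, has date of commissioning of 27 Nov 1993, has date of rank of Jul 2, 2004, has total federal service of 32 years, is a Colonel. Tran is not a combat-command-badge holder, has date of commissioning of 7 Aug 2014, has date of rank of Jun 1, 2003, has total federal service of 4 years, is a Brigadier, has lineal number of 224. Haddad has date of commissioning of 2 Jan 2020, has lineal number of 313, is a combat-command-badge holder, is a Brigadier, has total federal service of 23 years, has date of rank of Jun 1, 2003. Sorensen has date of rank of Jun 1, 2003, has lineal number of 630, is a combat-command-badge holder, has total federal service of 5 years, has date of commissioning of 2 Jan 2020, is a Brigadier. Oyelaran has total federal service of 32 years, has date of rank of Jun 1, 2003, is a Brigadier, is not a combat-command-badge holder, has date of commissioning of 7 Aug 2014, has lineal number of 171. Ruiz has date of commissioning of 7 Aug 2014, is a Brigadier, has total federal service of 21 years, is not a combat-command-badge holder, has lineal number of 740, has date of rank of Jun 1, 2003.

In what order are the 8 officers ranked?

By grade: Brennan, Haddad, Sorensen, Oyelaran, Ruiz and Tran (Brigadier); then Sato (Colonel); then Varga (Major).
Brennan, Haddad, Sorensen, Oyelaran, Ruiz and Tran all have date of rank Jun 1, 2003, so the next rule applies.
Among Brennan, Haddad, Sorensen, Oyelaran, Ruiz and Tran, a combat-command-badge holder before not a combat-command-badge holder: Brennan, Haddad and Sorensen (a combat-command-badge holder) before Oyelaran, Ruiz and Tran (not a combat-command-badge holder).
Brennan, Haddad and Sorensen all have date of commissioning 2 Jan 2020, so the next rule applies.
Among Brennan, Haddad and Sorensen, alphabetically by surname: Brennan before Haddad before Sorensen.
Oyelaran, Ruiz and Tran all have date of commissioning 7 Aug 2014, so the next rule applies.
Among Oyelaran, Ruiz and Tran, alphabetically by surname: Oyelaran before Ruiz before Tran.
Full order: Brennan, Haddad, Sorensen, Oyelaran, Ruiz, Tran, Sato, Varga.

Brennan, Haddad, Sorensen, Oyelaran, Ruiz, Tran, Sato, Varga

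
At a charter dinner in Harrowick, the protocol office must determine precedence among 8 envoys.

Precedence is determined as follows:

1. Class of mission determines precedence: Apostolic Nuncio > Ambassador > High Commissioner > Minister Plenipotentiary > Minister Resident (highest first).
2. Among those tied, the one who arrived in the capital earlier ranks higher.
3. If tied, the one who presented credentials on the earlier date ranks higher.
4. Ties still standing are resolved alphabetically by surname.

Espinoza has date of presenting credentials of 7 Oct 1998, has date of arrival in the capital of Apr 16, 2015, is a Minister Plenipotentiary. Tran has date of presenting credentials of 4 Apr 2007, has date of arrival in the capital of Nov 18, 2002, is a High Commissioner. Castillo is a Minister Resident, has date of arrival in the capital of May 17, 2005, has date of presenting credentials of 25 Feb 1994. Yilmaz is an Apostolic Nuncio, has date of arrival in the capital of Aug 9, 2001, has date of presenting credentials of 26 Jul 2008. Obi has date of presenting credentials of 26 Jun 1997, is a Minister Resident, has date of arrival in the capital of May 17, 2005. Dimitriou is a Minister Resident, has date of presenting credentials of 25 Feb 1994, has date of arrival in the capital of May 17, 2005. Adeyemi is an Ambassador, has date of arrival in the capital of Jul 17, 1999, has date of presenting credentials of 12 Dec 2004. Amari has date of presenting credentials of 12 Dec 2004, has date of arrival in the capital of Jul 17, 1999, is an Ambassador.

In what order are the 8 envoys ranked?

Yilmaz, Adeyemi, Amari, Tran, Espinoza, Castillo, Dimitriou, Obi

By class of mission: Yilmaz (Apostolic Nuncio); then Adeyemi and Amari (Ambassador); then Tran (High Commissioner); then Espinoza (Minister Plenipotentiary); then Castillo, Dimitriou and Obi (Minister Resident).
Adeyemi and Amari both have date of arrival in the capital Jul 17, 1999, so the next rule applies.
Adeyemi and Amari both have date of presenting credentials 12 Dec 2004, so the next rule applies.
Among Adeyemi and Amari, alphabetically by surname: Adeyemi before Amari.
Castillo, Dimitriou and Obi all have date of arrival in the capital May 17, 2005, so the next rule applies.
Among Castillo, Dimitriou and Obi, by date of presenting credentials (earlier first): Castillo and Dimitriou (25 Feb 1994) before Obi (26 Jun 1997).
Among Castillo and Dimitriou, alphabetically by surname: Castillo before Dimitriou.
Full order: Yilmaz, Adeyemi, Amari, Tran, Espinoza, Castillo, Dimitriou, Obi.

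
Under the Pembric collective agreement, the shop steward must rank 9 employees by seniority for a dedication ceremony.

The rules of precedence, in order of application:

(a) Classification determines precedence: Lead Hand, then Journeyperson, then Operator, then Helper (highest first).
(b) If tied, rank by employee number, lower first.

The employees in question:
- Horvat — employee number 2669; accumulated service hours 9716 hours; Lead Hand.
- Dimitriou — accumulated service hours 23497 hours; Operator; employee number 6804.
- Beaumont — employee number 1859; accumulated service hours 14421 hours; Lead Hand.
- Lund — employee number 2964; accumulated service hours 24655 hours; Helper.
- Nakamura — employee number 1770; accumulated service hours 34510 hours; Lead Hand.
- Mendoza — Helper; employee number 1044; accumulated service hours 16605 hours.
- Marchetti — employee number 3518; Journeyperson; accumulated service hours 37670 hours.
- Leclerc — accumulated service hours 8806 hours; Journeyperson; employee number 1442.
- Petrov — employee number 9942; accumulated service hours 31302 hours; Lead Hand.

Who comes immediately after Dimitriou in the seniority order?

By classification: Nakamura, Beaumont, Horvat and Petrov (Lead Hand); then Leclerc and Marchetti (Journeyperson); then Dimitriou (Operator); then Mendoza and Lund (Helper).
Among Nakamura, Beaumont, Horvat and Petrov, by employee number (lower first): Nakamura (1770) before Beaumont (1859) before Horvat (2669) before Petrov (9942).
Among Leclerc and Marchetti, by employee number (lower first): Leclerc (1442) before Marchetti (3518).
Among Mendoza and Lund, by employee number (lower first): Mendoza (1044) before Lund (2964).
Order: Nakamura, Beaumont, Horvat, Petrov, Leclerc, Marchetti, Dimitriou, Mendoza, Lund.

Mendoza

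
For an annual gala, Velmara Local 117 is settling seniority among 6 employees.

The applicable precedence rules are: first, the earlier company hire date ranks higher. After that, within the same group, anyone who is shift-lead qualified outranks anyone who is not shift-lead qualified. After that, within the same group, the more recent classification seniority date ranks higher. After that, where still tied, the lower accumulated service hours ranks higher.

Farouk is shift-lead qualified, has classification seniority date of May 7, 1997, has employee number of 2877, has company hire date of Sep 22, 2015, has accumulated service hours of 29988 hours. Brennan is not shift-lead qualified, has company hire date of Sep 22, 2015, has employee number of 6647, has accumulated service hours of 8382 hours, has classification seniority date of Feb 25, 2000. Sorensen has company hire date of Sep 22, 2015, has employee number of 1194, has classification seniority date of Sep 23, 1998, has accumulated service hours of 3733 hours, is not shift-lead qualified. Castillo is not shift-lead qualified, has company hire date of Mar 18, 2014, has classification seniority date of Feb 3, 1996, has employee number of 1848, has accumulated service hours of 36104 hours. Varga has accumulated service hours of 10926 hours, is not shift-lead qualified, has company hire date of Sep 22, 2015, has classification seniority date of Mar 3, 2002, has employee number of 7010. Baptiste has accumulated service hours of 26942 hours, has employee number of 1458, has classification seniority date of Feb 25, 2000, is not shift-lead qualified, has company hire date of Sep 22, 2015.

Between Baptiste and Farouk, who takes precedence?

Farouk

By company hire date (earlier first): Castillo (Mar 18, 2014); then Farouk, Varga, Brennan, Baptiste and Sorensen (each Sep 22, 2015).
Among Farouk, Varga, Brennan, Baptiste and Sorensen, shift-lead qualified before not shift-lead qualified: Farouk (shift-lead qualified) before Varga, Brennan, Baptiste and Sorensen (not shift-lead qualified).
Among Varga, Brennan, Baptiste and Sorensen, by classification seniority date (later first): Varga (Mar 3, 2002) before Brennan and Baptiste (Feb 25, 2000) before Sorensen (Sep 23, 1998).
Among Brennan and Baptiste, by accumulated service hours (lower first): Brennan (8382 hours) before Baptiste (26942 hours).
So Farouk takes precedence.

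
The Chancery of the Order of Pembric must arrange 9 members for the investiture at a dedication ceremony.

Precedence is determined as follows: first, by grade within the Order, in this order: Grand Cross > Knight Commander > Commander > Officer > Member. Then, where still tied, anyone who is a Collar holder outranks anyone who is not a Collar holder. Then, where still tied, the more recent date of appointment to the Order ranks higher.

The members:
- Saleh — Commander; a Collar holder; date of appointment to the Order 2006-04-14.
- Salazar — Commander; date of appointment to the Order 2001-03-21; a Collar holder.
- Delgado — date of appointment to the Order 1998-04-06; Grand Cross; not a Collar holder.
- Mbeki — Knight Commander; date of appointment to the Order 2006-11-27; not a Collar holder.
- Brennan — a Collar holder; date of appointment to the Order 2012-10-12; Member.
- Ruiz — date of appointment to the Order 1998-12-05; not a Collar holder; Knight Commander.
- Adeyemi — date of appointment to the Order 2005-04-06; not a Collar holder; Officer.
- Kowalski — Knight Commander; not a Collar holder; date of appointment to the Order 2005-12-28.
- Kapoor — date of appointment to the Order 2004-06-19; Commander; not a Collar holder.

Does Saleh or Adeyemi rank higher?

Saleh

By grade within the Order: Delgado (Grand Cross); then Mbeki, Kowalski and Ruiz (Knight Commander); then Saleh, Salazar and Kapoor (Commander); then Adeyemi (Officer); then Brennan (Member).
Mbeki, Kowalski and Ruiz are each not a Collar holder, so the next rule applies.
Among Mbeki, Kowalski and Ruiz, by date of appointment to the Order (later first): Mbeki (2006-11-27) before Kowalski (2005-12-28) before Ruiz (1998-12-05).
Among Saleh, Salazar and Kapoor, a Collar holder before not a Collar holder: Saleh and Salazar (a Collar holder) before Kapoor (not a Collar holder).
Among Saleh and Salazar, by date of appointment to the Order (later first): Saleh (2006-04-14) before Salazar (2001-03-21).
So Saleh takes precedence.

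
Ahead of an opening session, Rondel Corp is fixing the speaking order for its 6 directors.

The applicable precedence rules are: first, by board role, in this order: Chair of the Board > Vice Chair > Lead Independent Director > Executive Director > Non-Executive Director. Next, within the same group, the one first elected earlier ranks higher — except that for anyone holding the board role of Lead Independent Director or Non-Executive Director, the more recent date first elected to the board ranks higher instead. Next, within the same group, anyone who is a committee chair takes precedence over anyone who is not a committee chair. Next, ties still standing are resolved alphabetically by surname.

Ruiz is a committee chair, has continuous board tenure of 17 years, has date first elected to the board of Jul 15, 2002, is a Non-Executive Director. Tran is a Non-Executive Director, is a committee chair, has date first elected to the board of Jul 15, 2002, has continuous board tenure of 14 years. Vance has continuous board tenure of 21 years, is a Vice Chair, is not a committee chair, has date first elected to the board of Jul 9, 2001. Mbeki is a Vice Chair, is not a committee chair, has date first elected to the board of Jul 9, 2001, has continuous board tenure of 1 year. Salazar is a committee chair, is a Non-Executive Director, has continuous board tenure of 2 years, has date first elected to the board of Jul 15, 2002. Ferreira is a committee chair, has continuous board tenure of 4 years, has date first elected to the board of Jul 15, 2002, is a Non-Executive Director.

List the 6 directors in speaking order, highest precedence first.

By board role: Mbeki and Vance (Vice Chair); then Ferreira, Ruiz, Salazar and Tran (Non-Executive Director).
Mbeki and Vance both have date first elected to the board Jul 9, 2001, so the next rule applies.
Mbeki and Vance are each not a committee chair, so the next rule applies.
Among Mbeki and Vance, alphabetically by surname: Mbeki before Vance.
Ferreira, Ruiz, Salazar and Tran all have date first elected to the board Jul 15, 2002, so the next rule applies.
Ferreira, Ruiz, Salazar and Tran are each a committee chair, so the next rule applies.
Among Ferreira, Ruiz, Salazar and Tran, alphabetically by surname: Ferreira before Ruiz before Salazar before Tran.
Full order: Mbeki, Vance, Ferreira, Ruiz, Salazar, Tran.

Mbeki, Vance, Ferreira, Ruiz, Salazar, Tran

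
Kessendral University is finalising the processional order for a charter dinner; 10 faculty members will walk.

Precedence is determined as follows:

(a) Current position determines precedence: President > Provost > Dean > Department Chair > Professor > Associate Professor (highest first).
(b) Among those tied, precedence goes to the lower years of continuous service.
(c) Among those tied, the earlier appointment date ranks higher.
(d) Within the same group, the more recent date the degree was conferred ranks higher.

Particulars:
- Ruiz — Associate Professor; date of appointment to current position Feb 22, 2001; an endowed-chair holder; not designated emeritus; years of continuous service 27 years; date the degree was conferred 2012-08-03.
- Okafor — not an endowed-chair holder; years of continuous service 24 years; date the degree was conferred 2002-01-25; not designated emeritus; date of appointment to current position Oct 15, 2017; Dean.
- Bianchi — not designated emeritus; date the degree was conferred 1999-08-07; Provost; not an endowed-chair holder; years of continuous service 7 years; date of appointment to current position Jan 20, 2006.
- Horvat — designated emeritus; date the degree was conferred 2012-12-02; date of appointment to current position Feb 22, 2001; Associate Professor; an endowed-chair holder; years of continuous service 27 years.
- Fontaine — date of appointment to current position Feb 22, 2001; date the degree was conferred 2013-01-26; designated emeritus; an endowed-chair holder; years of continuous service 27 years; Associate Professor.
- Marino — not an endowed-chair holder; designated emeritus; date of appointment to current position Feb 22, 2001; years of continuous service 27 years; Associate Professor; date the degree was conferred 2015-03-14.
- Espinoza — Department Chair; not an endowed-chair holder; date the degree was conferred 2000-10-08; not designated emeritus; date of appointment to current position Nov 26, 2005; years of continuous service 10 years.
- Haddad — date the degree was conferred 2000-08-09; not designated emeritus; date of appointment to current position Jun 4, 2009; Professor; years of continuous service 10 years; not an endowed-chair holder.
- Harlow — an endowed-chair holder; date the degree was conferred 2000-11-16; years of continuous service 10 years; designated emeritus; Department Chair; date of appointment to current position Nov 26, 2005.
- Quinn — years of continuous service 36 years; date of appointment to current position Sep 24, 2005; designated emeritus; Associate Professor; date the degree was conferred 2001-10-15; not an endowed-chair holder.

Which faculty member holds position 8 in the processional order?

By current position: Bianchi (Provost); then Okafor (Dean); then Harlow and Espinoza (Department Chair); then Haddad (Professor); then Marino, Fontaine, Horvat, Ruiz and Quinn (Associate Professor).
Harlow and Espinoza both have years of continuous service 10 years, so the next rule applies.
Harlow and Espinoza both have date of appointment to current position Nov 26, 2005, so the next rule applies.
Among Harlow and Espinoza, by date the degree was conferred (later first): Harlow (2000-11-16) before Espinoza (2000-10-08).
Among Marino, Fontaine, Horvat, Ruiz and Quinn, by years of continuous service (lower first): Marino, Fontaine, Horvat and Ruiz (27 years) before Quinn (36 years).
Marino, Fontaine, Horvat and Ruiz all have date of appointment to current position Feb 22, 2001, so the next rule applies.
Among Marino, Fontaine, Horvat and Ruiz, by date the degree was conferred (later first): Marino (2015-03-14) before Fontaine (2013-01-26) before Horvat (2012-12-02) before Ruiz (2012-08-03).
Order: Bianchi, Okafor, Harlow, Espinoza, Haddad, Marino, Fontaine, Horvat, Ruiz, Quinn.

Horvat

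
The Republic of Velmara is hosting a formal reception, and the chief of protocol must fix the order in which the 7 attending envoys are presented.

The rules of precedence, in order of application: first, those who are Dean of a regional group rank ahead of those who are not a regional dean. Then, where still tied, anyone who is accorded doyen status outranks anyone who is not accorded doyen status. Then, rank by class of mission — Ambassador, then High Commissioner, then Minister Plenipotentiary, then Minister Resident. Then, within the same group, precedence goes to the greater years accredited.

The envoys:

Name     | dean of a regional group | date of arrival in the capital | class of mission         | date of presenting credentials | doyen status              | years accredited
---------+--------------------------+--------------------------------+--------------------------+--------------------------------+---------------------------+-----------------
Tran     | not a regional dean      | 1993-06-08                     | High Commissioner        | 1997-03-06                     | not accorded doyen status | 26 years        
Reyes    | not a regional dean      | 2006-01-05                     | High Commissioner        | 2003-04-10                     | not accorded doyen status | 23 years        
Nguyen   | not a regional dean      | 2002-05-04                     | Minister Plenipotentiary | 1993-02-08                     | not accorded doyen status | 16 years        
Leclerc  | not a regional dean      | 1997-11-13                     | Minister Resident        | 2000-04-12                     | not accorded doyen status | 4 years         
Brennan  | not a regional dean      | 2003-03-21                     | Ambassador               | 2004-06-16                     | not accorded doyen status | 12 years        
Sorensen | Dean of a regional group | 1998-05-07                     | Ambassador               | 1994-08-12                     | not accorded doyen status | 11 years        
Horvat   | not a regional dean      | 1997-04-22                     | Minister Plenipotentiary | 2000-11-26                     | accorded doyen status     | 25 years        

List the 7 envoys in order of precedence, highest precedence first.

Sorensen, Horvat, Brennan, Tran, Reyes, Nguyen, Leclerc

By the first rule: Sorensen (Dean of a regional group); then Horvat, Brennan, Tran, Reyes, Nguyen and Leclerc (each not a regional dean).
Among Horvat, Brennan, Tran, Reyes, Nguyen and Leclerc, accorded doyen status before not accorded doyen status: Horvat (accorded doyen status) before Brennan, Tran, Reyes, Nguyen and Leclerc (not accorded doyen status).
Among Brennan, Tran, Reyes, Nguyen and Leclerc, by class of mission: Brennan (Ambassador) before Tran and Reyes (High Commissioner) before Nguyen (Minister Plenipotentiary) before Leclerc (Minister Resident).
Among Tran and Reyes, by years accredited (higher first): Tran (26 years) before Reyes (23 years).
Full order: Sorensen, Horvat, Brennan, Tran, Reyes, Nguyen, Leclerc.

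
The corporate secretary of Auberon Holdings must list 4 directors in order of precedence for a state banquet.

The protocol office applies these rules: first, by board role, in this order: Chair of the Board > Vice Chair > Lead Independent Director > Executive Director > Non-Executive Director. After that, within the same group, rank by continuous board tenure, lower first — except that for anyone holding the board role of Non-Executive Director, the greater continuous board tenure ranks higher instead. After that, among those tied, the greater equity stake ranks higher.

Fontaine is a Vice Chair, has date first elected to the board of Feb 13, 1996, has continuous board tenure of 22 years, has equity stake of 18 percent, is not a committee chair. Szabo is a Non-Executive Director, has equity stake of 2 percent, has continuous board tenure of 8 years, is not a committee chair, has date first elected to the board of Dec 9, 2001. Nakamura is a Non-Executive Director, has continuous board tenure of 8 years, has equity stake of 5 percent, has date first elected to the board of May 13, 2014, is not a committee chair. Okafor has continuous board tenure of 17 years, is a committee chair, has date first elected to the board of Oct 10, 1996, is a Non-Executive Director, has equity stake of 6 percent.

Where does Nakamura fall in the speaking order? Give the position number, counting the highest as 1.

By board role: Fontaine (Vice Chair); then Okafor, Nakamura and Szabo (Non-Executive Director).
Among Okafor, Nakamura and Szabo, by continuous board tenure (higher first) (reversed rule for this group): Okafor (17 years) before Nakamura and Szabo (8 years).
Among Nakamura and Szabo, by equity stake (higher first): Nakamura (5 percent) before Szabo (2 percent).
Order: Fontaine, Okafor, Nakamura, Szabo. So position 3.

3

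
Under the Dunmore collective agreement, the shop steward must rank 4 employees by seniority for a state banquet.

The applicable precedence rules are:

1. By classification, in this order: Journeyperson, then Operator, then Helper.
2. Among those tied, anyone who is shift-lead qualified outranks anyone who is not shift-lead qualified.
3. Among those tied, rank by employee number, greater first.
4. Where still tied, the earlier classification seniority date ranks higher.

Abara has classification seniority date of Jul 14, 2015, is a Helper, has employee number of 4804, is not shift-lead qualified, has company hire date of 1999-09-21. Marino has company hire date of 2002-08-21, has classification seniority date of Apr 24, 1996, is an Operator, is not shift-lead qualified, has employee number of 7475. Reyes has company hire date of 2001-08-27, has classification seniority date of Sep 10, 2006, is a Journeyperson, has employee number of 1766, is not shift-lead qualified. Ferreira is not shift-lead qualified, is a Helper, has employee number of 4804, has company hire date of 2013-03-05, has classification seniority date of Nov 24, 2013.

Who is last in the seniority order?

By classification: Reyes (Journeyperson); then Marino (Operator); then Ferreira and Abara (Helper).
Ferreira and Abara are each not shift-lead qualified, so the next rule applies.
Ferreira and Abara both have employee number 4804, so the next rule applies.
Among Ferreira and Abara, by classification seniority date (earlier first): Ferreira (Nov 24, 2013) before Abara (Jul 14, 2015).
Order: Reyes, Marino, Ferreira, Abara.

Abara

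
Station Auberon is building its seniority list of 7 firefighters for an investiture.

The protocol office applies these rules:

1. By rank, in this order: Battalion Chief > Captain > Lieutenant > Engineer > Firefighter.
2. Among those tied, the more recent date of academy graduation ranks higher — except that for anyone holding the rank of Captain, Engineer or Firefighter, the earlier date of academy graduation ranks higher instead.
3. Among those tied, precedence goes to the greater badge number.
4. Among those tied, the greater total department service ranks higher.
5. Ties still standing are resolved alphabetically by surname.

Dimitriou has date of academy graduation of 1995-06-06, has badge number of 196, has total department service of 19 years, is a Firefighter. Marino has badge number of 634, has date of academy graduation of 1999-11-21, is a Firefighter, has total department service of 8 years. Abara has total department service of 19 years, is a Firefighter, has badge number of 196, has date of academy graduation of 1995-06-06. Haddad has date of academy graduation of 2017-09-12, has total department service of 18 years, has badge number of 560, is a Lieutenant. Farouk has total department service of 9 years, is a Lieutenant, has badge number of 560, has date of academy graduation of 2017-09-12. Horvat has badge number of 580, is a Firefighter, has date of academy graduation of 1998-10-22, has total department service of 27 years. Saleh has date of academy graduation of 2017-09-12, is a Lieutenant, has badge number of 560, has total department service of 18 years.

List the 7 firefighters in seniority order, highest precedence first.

By rank: Haddad, Saleh and Farouk (Lieutenant); then Abara, Dimitriou, Horvat and Marino (Firefighter).
Haddad, Saleh and Farouk all have date of academy graduation 2017-09-12, so the next rule applies.
Haddad, Saleh and Farouk all have badge number 560, so the next rule applies.
Among Haddad, Saleh and Farouk, by total department service (higher first): Haddad and Saleh (18 years) before Farouk (9 years).
Among Haddad and Saleh, alphabetically by surname: Haddad before Saleh.
Among Abara, Dimitriou, Horvat and Marino, by date of academy graduation (earlier first) (reversed rule for this group): Abara and Dimitriou (1995-06-06) before Horvat (1998-10-22) before Marino (1999-11-21).
Abara and Dimitriou both have badge number 196, so the next rule applies.
Abara and Dimitriou both have total department service 19 years, so the next rule applies.
Among Abara and Dimitriou, alphabetically by surname: Abara before Dimitriou.
Full order: Haddad, Saleh, Farouk, Abara, Dimitriou, Horvat, Marino.

Haddad, Saleh, Farouk, Abara, Dimitriou, Horvat, Marino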